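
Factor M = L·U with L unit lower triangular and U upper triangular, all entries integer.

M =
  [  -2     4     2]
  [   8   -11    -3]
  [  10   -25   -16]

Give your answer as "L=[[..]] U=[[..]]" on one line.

  r1 -= -4·r0 → [0,5,5]
  r2 -= -5·r0 → [0,-5,-6]
  r2 -= -1·r1 → [0,0,-1]

L=[[1,0,0],[-4,1,0],[-5,-1,1]] U=[[-2,4,2],[0,5,5],[0,0,-1]]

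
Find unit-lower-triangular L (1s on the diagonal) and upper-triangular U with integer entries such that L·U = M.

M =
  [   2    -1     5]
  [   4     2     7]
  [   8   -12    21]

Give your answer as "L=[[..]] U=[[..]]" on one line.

L=[[1,0,0],[2,1,0],[4,-2,1]] U=[[2,-1,5],[0,4,-3],[0,0,-5]]

  R1 -= 2·R0 → [0,4,-3]
  R2 -= 4·R0 → [0,-8,1]
  R2 -= -2·R1 → [0,0,-5]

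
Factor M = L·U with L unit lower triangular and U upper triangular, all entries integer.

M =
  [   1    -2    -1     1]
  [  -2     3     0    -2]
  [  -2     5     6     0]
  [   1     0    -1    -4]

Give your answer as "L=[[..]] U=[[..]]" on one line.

L=[[1,0,0,0],[-2,1,0,0],[-2,-1,1,0],[1,-2,-2,1]] U=[[1,-2,-1,1],[0,-1,-2,0],[0,0,2,2],[0,0,0,-1]]

  R1 -= -2·R0 → [0,-1,-2,0]
  R2 -= -2·R0 → [0,1,4,2]
  R3 -= 1·R0 → [0,2,0,-5]
  R2 -= -1·R1 → [0,0,2,2]
  R3 -= -2·R1 → [0,0,-4,-5]
  R3 -= -2·R2 → [0,0,0,-1]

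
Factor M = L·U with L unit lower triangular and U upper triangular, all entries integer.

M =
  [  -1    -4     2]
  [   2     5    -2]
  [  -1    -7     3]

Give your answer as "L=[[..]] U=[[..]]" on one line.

  row1 -= -2·row0 → [0,-3,2]
  row2 -= 1·row0 → [0,-3,1]
  row2 -= 1·row1 → [0,0,-1]

L=[[1,0,0],[-2,1,0],[1,1,1]] U=[[-1,-4,2],[0,-3,2],[0,0,-1]]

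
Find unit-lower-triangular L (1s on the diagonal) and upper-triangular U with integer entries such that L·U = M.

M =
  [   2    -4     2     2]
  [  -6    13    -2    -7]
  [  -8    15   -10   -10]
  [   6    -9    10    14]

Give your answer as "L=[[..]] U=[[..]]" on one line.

L=[[1,0,0,0],[-3,1,0,0],[-4,-1,1,0],[3,3,-4,1]] U=[[2,-4,2,2],[0,1,4,-1],[0,0,2,-3],[0,0,0,-1]]

  r1 -= -3·r0 → [0,1,4,-1]
  r2 -= -4·r0 → [0,-1,-2,-2]
  r3 -= 3·r0 → [0,3,4,8]
  r2 -= -1·r1 → [0,0,2,-3]
  r3 -= 3·r1 → [0,0,-8,11]
  r3 -= -4·r2 → [0,0,0,-1]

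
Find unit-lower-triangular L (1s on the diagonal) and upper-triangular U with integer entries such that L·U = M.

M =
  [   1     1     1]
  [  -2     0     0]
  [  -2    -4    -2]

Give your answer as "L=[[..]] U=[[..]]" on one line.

L=[[1,0,0],[-2,1,0],[-2,-1,1]] U=[[1,1,1],[0,2,2],[0,0,2]]

  R1 -= -2·R0 → [0,2,2]
  R2 -= -2·R0 → [0,-2,0]
  R2 -= -1·R1 → [0,0,2]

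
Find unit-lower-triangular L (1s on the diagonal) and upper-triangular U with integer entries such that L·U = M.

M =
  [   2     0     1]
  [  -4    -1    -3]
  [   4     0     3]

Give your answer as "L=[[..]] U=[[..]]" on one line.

L=[[1,0,0],[-2,1,0],[2,0,1]] U=[[2,0,1],[0,-1,-1],[0,0,1]]

  r1 -= -2·r0 → [0,-1,-1]
  r2 -= 2·r0 → [0,0,1]
  r2 -= 0·r1 → [0,0,1]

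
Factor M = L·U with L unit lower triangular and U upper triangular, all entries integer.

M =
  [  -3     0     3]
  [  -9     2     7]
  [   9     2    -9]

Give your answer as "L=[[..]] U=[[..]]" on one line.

  row1 -= 3·row0 → [0,2,-2]
  row2 -= -3·row0 → [0,2,0]
  row2 -= 1·row1 → [0,0,2]

L=[[1,0,0],[3,1,0],[-3,1,1]] U=[[-3,0,3],[0,2,-2],[0,0,2]]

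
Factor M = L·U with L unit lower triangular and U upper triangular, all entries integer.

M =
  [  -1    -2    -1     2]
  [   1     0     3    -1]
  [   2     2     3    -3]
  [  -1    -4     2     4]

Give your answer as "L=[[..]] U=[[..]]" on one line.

  row1 -= -1·row0 → [0,-2,2,1]
  row2 -= -2·row0 → [0,-2,1,1]
  row3 -= 1·row0 → [0,-2,3,2]
  row2 -= 1·row1 → [0,0,-1,0]
  row3 -= 1·row1 → [0,0,1,1]
  row3 -= -1·row2 → [0,0,0,1]

L=[[1,0,0,0],[-1,1,0,0],[-2,1,1,0],[1,1,-1,1]] U=[[-1,-2,-1,2],[0,-2,2,1],[0,0,-1,0],[0,0,0,1]]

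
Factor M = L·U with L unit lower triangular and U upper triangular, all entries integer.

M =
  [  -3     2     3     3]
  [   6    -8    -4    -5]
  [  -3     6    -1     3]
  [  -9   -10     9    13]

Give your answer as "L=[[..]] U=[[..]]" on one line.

  R1 -= -2·R0 → [0,-4,2,1]
  R2 -= 1·R0 → [0,4,-4,0]
  R3 -= 3·R0 → [0,-16,0,4]
  R2 -= -1·R1 → [0,0,-2,1]
  R3 -= 4·R1 → [0,0,-8,0]
  R3 -= 4·R2 → [0,0,0,-4]

L=[[1,0,0,0],[-2,1,0,0],[1,-1,1,0],[3,4,4,1]] U=[[-3,2,3,3],[0,-4,2,1],[0,0,-2,1],[0,0,0,-4]]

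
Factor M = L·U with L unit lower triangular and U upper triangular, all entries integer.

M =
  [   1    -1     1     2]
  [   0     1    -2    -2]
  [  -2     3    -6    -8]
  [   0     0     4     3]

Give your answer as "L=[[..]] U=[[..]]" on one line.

L=[[1,0,0,0],[0,1,0,0],[-2,1,1,0],[0,0,-2,1]] U=[[1,-1,1,2],[0,1,-2,-2],[0,0,-2,-2],[0,0,0,-1]]

  R1 -= 0·R0 → [0,1,-2,-2]
  R2 -= -2·R0 → [0,1,-4,-4]
  R3 -= 0·R0 → [0,0,4,3]
  R2 -= 1·R1 → [0,0,-2,-2]
  R3 -= 0·R1 → [0,0,4,3]
  R3 -= -2·R2 → [0,0,0,-1]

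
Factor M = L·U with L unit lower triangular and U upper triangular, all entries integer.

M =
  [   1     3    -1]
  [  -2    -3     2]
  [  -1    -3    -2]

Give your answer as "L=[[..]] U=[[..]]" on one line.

  r1 -= -2·r0 → [0,3,0]
  r2 -= -1·r0 → [0,0,-3]
  r2 -= 0·r1 → [0,0,-3]

L=[[1,0,0],[-2,1,0],[-1,0,1]] U=[[1,3,-1],[0,3,0],[0,0,-3]]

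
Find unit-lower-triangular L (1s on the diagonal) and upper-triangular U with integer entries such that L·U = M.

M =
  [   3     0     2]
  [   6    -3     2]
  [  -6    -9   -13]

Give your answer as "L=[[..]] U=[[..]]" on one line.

  row1 -= 2·row0 → [0,-3,-2]
  row2 -= -2·row0 → [0,-9,-9]
  row2 -= 3·row1 → [0,0,-3]

L=[[1,0,0],[2,1,0],[-2,3,1]] U=[[3,0,2],[0,-3,-2],[0,0,-3]]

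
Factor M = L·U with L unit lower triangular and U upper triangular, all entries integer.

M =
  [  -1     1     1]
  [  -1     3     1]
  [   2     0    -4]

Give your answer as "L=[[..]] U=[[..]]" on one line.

  r1 -= 1·r0 → [0,2,0]
  r2 -= -2·r0 → [0,2,-2]
  r2 -= 1·r1 → [0,0,-2]

L=[[1,0,0],[1,1,0],[-2,1,1]] U=[[-1,1,1],[0,2,0],[0,0,-2]]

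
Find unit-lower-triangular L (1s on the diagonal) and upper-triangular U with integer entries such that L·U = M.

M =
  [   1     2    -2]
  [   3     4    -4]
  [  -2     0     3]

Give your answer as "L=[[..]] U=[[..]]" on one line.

L=[[1,0,0],[3,1,0],[-2,-2,1]] U=[[1,2,-2],[0,-2,2],[0,0,3]]

  R1 -= 3·R0 → [0,-2,2]
  R2 -= -2·R0 → [0,4,-1]
  R2 -= -2·R1 → [0,0,3]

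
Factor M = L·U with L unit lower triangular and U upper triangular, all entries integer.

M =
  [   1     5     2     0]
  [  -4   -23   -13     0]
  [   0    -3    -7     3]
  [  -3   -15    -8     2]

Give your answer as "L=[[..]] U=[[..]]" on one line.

L=[[1,0,0,0],[-4,1,0,0],[0,1,1,0],[-3,0,1,1]] U=[[1,5,2,0],[0,-3,-5,0],[0,0,-2,3],[0,0,0,-1]]

  R1 -= -4·R0 → [0,-3,-5,0]
  R2 -= 0·R0 → [0,-3,-7,3]
  R3 -= -3·R0 → [0,0,-2,2]
  R2 -= 1·R1 → [0,0,-2,3]
  R3 -= 0·R1 → [0,0,-2,2]
  R3 -= 1·R2 → [0,0,0,-1]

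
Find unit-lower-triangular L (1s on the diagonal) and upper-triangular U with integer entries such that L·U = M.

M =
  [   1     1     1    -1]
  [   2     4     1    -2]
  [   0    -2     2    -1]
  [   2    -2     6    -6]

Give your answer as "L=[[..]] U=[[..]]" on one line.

L=[[1,0,0,0],[2,1,0,0],[0,-1,1,0],[2,-2,2,1]] U=[[1,1,1,-1],[0,2,-1,0],[0,0,1,-1],[0,0,0,-2]]

  R1 -= 2·R0 → [0,2,-1,0]
  R2 -= 0·R0 → [0,-2,2,-1]
  R3 -= 2·R0 → [0,-4,4,-4]
  R2 -= -1·R1 → [0,0,1,-1]
  R3 -= -2·R1 → [0,0,2,-4]
  R3 -= 2·R2 → [0,0,0,-2]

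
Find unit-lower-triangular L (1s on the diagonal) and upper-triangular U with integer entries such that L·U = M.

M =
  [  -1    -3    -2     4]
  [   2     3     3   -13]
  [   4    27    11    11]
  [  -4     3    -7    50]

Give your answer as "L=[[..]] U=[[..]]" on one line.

  R1 -= -2·R0 → [0,-3,-1,-5]
  R2 -= -4·R0 → [0,15,3,27]
  R3 -= 4·R0 → [0,15,1,34]
  R2 -= -5·R1 → [0,0,-2,2]
  R3 -= -5·R1 → [0,0,-4,9]
  R3 -= 2·R2 → [0,0,0,5]

L=[[1,0,0,0],[-2,1,0,0],[-4,-5,1,0],[4,-5,2,1]] U=[[-1,-3,-2,4],[0,-3,-1,-5],[0,0,-2,2],[0,0,0,5]]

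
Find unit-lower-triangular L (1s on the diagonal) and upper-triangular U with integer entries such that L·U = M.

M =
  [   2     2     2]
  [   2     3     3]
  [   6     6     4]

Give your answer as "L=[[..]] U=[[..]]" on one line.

  R1 -= 1·R0 → [0,1,1]
  R2 -= 3·R0 → [0,0,-2]
  R2 -= 0·R1 → [0,0,-2]

L=[[1,0,0],[1,1,0],[3,0,1]] U=[[2,2,2],[0,1,1],[0,0,-2]]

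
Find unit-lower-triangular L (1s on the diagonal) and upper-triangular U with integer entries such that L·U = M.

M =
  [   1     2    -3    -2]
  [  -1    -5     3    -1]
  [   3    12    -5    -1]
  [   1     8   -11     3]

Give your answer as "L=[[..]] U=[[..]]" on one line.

  row1 -= -1·row0 → [0,-3,0,-3]
  row2 -= 3·row0 → [0,6,4,5]
  row3 -= 1·row0 → [0,6,-8,5]
  row2 -= -2·row1 → [0,0,4,-1]
  row3 -= -2·row1 → [0,0,-8,-1]
  row3 -= -2·row2 → [0,0,0,-3]

L=[[1,0,0,0],[-1,1,0,0],[3,-2,1,0],[1,-2,-2,1]] U=[[1,2,-3,-2],[0,-3,0,-3],[0,0,4,-1],[0,0,0,-3]]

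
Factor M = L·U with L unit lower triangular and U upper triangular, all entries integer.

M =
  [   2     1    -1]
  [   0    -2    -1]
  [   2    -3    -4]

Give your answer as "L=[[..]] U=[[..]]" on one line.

L=[[1,0,0],[0,1,0],[1,2,1]] U=[[2,1,-1],[0,-2,-1],[0,0,-1]]

  r1 -= 0·r0 → [0,-2,-1]
  r2 -= 1·r0 → [0,-4,-3]
  r2 -= 2·r1 → [0,0,-1]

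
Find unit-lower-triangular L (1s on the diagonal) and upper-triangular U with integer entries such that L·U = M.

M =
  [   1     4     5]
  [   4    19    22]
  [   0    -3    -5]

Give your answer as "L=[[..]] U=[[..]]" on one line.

  row1 -= 4·row0 → [0,3,2]
  row2 -= 0·row0 → [0,-3,-5]
  row2 -= -1·row1 → [0,0,-3]

L=[[1,0,0],[4,1,0],[0,-1,1]] U=[[1,4,5],[0,3,2],[0,0,-3]]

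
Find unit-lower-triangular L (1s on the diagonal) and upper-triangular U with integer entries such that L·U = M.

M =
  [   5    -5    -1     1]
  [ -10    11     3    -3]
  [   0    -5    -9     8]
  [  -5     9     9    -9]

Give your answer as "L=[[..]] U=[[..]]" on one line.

  row1 -= -2·row0 → [0,1,1,-1]
  row2 -= 0·row0 → [0,-5,-9,8]
  row3 -= -1·row0 → [0,4,8,-8]
  row2 -= -5·row1 → [0,0,-4,3]
  row3 -= 4·row1 → [0,0,4,-4]
  row3 -= -1·row2 → [0,0,0,-1]

L=[[1,0,0,0],[-2,1,0,0],[0,-5,1,0],[-1,4,-1,1]] U=[[5,-5,-1,1],[0,1,1,-1],[0,0,-4,3],[0,0,0,-1]]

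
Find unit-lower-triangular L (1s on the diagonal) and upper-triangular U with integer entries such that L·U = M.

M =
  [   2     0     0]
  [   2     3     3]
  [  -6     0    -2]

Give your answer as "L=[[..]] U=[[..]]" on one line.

L=[[1,0,0],[1,1,0],[-3,0,1]] U=[[2,0,0],[0,3,3],[0,0,-2]]

  r1 -= 1·r0 → [0,3,3]
  r2 -= -3·r0 → [0,0,-2]
  r2 -= 0·r1 → [0,0,-2]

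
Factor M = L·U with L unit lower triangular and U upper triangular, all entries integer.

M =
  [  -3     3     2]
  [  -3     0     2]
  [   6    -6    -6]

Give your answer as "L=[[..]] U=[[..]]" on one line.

  r1 -= 1·r0 → [0,-3,0]
  r2 -= -2·r0 → [0,0,-2]
  r2 -= 0·r1 → [0,0,-2]

L=[[1,0,0],[1,1,0],[-2,0,1]] U=[[-3,3,2],[0,-3,0],[0,0,-2]]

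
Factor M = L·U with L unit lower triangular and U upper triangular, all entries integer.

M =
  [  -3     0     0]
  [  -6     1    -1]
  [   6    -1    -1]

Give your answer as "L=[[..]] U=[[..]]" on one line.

L=[[1,0,0],[2,1,0],[-2,-1,1]] U=[[-3,0,0],[0,1,-1],[0,0,-2]]

  row1 -= 2·row0 → [0,1,-1]
  row2 -= -2·row0 → [0,-1,-1]
  row2 -= -1·row1 → [0,0,-2]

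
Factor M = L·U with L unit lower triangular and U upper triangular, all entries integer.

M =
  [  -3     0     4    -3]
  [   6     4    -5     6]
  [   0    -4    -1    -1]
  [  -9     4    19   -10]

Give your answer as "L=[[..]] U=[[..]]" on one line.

  r1 -= -2·r0 → [0,4,3,0]
  r2 -= 0·r0 → [0,-4,-1,-1]
  r3 -= 3·r0 → [0,4,7,-1]
  r2 -= -1·r1 → [0,0,2,-1]
  r3 -= 1·r1 → [0,0,4,-1]
  r3 -= 2·r2 → [0,0,0,1]

L=[[1,0,0,0],[-2,1,0,0],[0,-1,1,0],[3,1,2,1]] U=[[-3,0,4,-3],[0,4,3,0],[0,0,2,-1],[0,0,0,1]]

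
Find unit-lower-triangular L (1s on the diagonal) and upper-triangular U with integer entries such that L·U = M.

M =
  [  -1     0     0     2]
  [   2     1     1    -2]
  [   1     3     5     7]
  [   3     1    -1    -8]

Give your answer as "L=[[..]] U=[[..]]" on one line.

  R1 -= -2·R0 → [0,1,1,2]
  R2 -= -1·R0 → [0,3,5,9]
  R3 -= -3·R0 → [0,1,-1,-2]
  R2 -= 3·R1 → [0,0,2,3]
  R3 -= 1·R1 → [0,0,-2,-4]
  R3 -= -1·R2 → [0,0,0,-1]

L=[[1,0,0,0],[-2,1,0,0],[-1,3,1,0],[-3,1,-1,1]] U=[[-1,0,0,2],[0,1,1,2],[0,0,2,3],[0,0,0,-1]]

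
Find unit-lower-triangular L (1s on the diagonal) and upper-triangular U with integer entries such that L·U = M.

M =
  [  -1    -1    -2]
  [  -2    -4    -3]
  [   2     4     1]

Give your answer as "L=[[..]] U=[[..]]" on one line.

  R1 -= 2·R0 → [0,-2,1]
  R2 -= -2·R0 → [0,2,-3]
  R2 -= -1·R1 → [0,0,-2]

L=[[1,0,0],[2,1,0],[-2,-1,1]] U=[[-1,-1,-2],[0,-2,1],[0,0,-2]]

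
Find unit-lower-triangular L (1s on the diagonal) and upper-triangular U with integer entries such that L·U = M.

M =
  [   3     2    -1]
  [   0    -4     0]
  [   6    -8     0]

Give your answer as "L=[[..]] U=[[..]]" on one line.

L=[[1,0,0],[0,1,0],[2,3,1]] U=[[3,2,-1],[0,-4,0],[0,0,2]]

  row1 -= 0·row0 → [0,-4,0]
  row2 -= 2·row0 → [0,-12,2]
  row2 -= 3·row1 → [0,0,2]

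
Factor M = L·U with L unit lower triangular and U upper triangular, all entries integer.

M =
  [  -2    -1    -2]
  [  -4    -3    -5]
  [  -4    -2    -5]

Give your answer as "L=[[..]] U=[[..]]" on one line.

L=[[1,0,0],[2,1,0],[2,0,1]] U=[[-2,-1,-2],[0,-1,-1],[0,0,-1]]

  row1 -= 2·row0 → [0,-1,-1]
  row2 -= 2·row0 → [0,0,-1]
  row2 -= 0·row1 → [0,0,-1]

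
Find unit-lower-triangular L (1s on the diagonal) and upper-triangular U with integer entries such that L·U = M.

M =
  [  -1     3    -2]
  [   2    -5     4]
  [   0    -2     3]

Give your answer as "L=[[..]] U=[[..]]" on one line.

  R1 -= -2·R0 → [0,1,0]
  R2 -= 0·R0 → [0,-2,3]
  R2 -= -2·R1 → [0,0,3]

L=[[1,0,0],[-2,1,0],[0,-2,1]] U=[[-1,3,-2],[0,1,0],[0,0,3]]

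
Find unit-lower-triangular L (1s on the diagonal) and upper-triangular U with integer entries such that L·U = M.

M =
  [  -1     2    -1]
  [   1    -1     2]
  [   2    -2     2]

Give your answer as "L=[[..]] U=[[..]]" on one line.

L=[[1,0,0],[-1,1,0],[-2,2,1]] U=[[-1,2,-1],[0,1,1],[0,0,-2]]

  row1 -= -1·row0 → [0,1,1]
  row2 -= -2·row0 → [0,2,0]
  row2 -= 2·row1 → [0,0,-2]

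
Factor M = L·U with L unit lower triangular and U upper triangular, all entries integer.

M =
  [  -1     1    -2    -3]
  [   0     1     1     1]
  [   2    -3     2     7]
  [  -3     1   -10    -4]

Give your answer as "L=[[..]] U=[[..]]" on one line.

  R1 -= 0·R0 → [0,1,1,1]
  R2 -= -2·R0 → [0,-1,-2,1]
  R3 -= 3·R0 → [0,-2,-4,5]
  R2 -= -1·R1 → [0,0,-1,2]
  R3 -= -2·R1 → [0,0,-2,7]
  R3 -= 2·R2 → [0,0,0,3]

L=[[1,0,0,0],[0,1,0,0],[-2,-1,1,0],[3,-2,2,1]] U=[[-1,1,-2,-3],[0,1,1,1],[0,0,-1,2],[0,0,0,3]]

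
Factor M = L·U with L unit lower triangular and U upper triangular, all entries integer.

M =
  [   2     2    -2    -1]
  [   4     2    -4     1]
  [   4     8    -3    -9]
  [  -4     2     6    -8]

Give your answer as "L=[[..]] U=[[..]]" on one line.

  r1 -= 2·r0 → [0,-2,0,3]
  r2 -= 2·r0 → [0,4,1,-7]
  r3 -= -2·r0 → [0,6,2,-10]
  r2 -= -2·r1 → [0,0,1,-1]
  r3 -= -3·r1 → [0,0,2,-1]
  r3 -= 2·r2 → [0,0,0,1]

L=[[1,0,0,0],[2,1,0,0],[2,-2,1,0],[-2,-3,2,1]] U=[[2,2,-2,-1],[0,-2,0,3],[0,0,1,-1],[0,0,0,1]]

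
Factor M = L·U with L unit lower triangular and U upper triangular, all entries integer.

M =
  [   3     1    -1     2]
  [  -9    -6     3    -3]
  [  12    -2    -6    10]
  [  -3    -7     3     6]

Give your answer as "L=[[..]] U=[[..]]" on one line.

L=[[1,0,0,0],[-3,1,0,0],[4,2,1,0],[-1,2,-1,1]] U=[[3,1,-1,2],[0,-3,0,3],[0,0,-2,-4],[0,0,0,-2]]

  R1 -= -3·R0 → [0,-3,0,3]
  R2 -= 4·R0 → [0,-6,-2,2]
  R3 -= -1·R0 → [0,-6,2,8]
  R2 -= 2·R1 → [0,0,-2,-4]
  R3 -= 2·R1 → [0,0,2,2]
  R3 -= -1·R2 → [0,0,0,-2]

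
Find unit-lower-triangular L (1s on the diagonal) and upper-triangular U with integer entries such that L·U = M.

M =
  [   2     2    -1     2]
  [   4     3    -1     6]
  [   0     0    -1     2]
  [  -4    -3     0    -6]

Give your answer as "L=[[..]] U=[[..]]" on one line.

L=[[1,0,0,0],[2,1,0,0],[0,0,1,0],[-2,-1,1,1]] U=[[2,2,-1,2],[0,-1,1,2],[0,0,-1,2],[0,0,0,-2]]

  row1 -= 2·row0 → [0,-1,1,2]
  row2 -= 0·row0 → [0,0,-1,2]
  row3 -= -2·row0 → [0,1,-2,-2]
  row2 -= 0·row1 → [0,0,-1,2]
  row3 -= -1·row1 → [0,0,-1,0]
  row3 -= 1·row2 → [0,0,0,-2]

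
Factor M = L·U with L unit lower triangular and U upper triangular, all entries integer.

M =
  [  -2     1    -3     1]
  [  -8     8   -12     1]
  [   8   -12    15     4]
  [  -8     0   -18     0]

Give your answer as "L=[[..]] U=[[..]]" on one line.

L=[[1,0,0,0],[4,1,0,0],[-4,-2,1,0],[4,-1,-2,1]] U=[[-2,1,-3,1],[0,4,0,-3],[0,0,3,2],[0,0,0,-3]]

  R1 -= 4·R0 → [0,4,0,-3]
  R2 -= -4·R0 → [0,-8,3,8]
  R3 -= 4·R0 → [0,-4,-6,-4]
  R2 -= -2·R1 → [0,0,3,2]
  R3 -= -1·R1 → [0,0,-6,-7]
  R3 -= -2·R2 → [0,0,0,-3]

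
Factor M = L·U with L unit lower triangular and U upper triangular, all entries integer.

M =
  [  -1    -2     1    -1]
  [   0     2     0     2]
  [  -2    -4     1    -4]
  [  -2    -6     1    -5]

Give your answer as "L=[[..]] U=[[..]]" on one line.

  row1 -= 0·row0 → [0,2,0,2]
  row2 -= 2·row0 → [0,0,-1,-2]
  row3 -= 2·row0 → [0,-2,-1,-3]
  row2 -= 0·row1 → [0,0,-1,-2]
  row3 -= -1·row1 → [0,0,-1,-1]
  row3 -= 1·row2 → [0,0,0,1]

L=[[1,0,0,0],[0,1,0,0],[2,0,1,0],[2,-1,1,1]] U=[[-1,-2,1,-1],[0,2,0,2],[0,0,-1,-2],[0,0,0,1]]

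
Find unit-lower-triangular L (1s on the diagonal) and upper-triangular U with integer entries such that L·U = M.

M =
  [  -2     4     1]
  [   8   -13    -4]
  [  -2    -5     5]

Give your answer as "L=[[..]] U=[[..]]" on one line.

  r1 -= -4·r0 → [0,3,0]
  r2 -= 1·r0 → [0,-9,4]
  r2 -= -3·r1 → [0,0,4]

L=[[1,0,0],[-4,1,0],[1,-3,1]] U=[[-2,4,1],[0,3,0],[0,0,4]]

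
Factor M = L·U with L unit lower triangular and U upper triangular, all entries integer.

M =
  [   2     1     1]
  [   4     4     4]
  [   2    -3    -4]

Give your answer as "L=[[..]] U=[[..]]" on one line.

  R1 -= 2·R0 → [0,2,2]
  R2 -= 1·R0 → [0,-4,-5]
  R2 -= -2·R1 → [0,0,-1]

L=[[1,0,0],[2,1,0],[1,-2,1]] U=[[2,1,1],[0,2,2],[0,0,-1]]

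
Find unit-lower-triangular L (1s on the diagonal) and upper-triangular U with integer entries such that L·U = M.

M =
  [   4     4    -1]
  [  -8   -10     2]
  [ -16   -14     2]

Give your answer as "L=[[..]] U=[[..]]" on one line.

L=[[1,0,0],[-2,1,0],[-4,-1,1]] U=[[4,4,-1],[0,-2,0],[0,0,-2]]

  r1 -= -2·r0 → [0,-2,0]
  r2 -= -4·r0 → [0,2,-2]
  r2 -= -1·r1 → [0,0,-2]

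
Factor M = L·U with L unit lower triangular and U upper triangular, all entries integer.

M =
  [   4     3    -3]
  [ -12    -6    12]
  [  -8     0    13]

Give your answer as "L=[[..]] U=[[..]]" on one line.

  r1 -= -3·r0 → [0,3,3]
  r2 -= -2·r0 → [0,6,7]
  r2 -= 2·r1 → [0,0,1]

L=[[1,0,0],[-3,1,0],[-2,2,1]] U=[[4,3,-3],[0,3,3],[0,0,1]]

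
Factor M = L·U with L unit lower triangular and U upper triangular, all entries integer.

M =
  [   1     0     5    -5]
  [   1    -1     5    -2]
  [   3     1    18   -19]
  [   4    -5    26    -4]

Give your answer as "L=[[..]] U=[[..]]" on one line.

  r1 -= 1·r0 → [0,-1,0,3]
  r2 -= 3·r0 → [0,1,3,-4]
  r3 -= 4·r0 → [0,-5,6,16]
  r2 -= -1·r1 → [0,0,3,-1]
  r3 -= 5·r1 → [0,0,6,1]
  r3 -= 2·r2 → [0,0,0,3]

L=[[1,0,0,0],[1,1,0,0],[3,-1,1,0],[4,5,2,1]] U=[[1,0,5,-5],[0,-1,0,3],[0,0,3,-1],[0,0,0,3]]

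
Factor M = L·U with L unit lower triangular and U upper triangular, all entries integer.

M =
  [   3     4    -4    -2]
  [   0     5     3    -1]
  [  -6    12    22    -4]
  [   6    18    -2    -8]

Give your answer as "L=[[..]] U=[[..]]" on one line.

  row1 -= 0·row0 → [0,5,3,-1]
  row2 -= -2·row0 → [0,20,14,-8]
  row3 -= 2·row0 → [0,10,6,-4]
  row2 -= 4·row1 → [0,0,2,-4]
  row3 -= 2·row1 → [0,0,0,-2]
  row3 -= 0·row2 → [0,0,0,-2]

L=[[1,0,0,0],[0,1,0,0],[-2,4,1,0],[2,2,0,1]] U=[[3,4,-4,-2],[0,5,3,-1],[0,0,2,-4],[0,0,0,-2]]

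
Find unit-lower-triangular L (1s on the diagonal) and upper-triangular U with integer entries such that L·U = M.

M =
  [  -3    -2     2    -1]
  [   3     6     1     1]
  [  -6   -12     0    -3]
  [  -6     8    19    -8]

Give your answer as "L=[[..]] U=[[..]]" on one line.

L=[[1,0,0,0],[-1,1,0,0],[2,-2,1,0],[2,3,3,1]] U=[[-3,-2,2,-1],[0,4,3,0],[0,0,2,-1],[0,0,0,-3]]

  r1 -= -1·r0 → [0,4,3,0]
  r2 -= 2·r0 → [0,-8,-4,-1]
  r3 -= 2·r0 → [0,12,15,-6]
  r2 -= -2·r1 → [0,0,2,-1]
  r3 -= 3·r1 → [0,0,6,-6]
  r3 -= 3·r2 → [0,0,0,-3]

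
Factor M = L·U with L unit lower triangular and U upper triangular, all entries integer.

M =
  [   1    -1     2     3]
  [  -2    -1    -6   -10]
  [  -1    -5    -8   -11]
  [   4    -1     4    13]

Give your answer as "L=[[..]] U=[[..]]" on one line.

L=[[1,0,0,0],[-2,1,0,0],[-1,2,1,0],[4,-1,3,1]] U=[[1,-1,2,3],[0,-3,-2,-4],[0,0,-2,0],[0,0,0,-3]]

  R1 -= -2·R0 → [0,-3,-2,-4]
  R2 -= -1·R0 → [0,-6,-6,-8]
  R3 -= 4·R0 → [0,3,-4,1]
  R2 -= 2·R1 → [0,0,-2,0]
  R3 -= -1·R1 → [0,0,-6,-3]
  R3 -= 3·R2 → [0,0,0,-3]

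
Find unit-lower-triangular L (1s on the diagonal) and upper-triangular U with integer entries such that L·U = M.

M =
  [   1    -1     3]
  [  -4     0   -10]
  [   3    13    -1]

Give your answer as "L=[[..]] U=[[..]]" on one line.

L=[[1,0,0],[-4,1,0],[3,-4,1]] U=[[1,-1,3],[0,-4,2],[0,0,-2]]

  R1 -= -4·R0 → [0,-4,2]
  R2 -= 3·R0 → [0,16,-10]
  R2 -= -4·R1 → [0,0,-2]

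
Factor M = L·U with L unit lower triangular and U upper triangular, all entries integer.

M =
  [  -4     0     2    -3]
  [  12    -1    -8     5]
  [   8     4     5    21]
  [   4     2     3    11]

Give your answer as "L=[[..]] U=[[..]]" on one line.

  r1 -= -3·r0 → [0,-1,-2,-4]
  r2 -= -2·r0 → [0,4,9,15]
  r3 -= -1·r0 → [0,2,5,8]
  r2 -= -4·r1 → [0,0,1,-1]
  r3 -= -2·r1 → [0,0,1,0]
  r3 -= 1·r2 → [0,0,0,1]

L=[[1,0,0,0],[-3,1,0,0],[-2,-4,1,0],[-1,-2,1,1]] U=[[-4,0,2,-3],[0,-1,-2,-4],[0,0,1,-1],[0,0,0,1]]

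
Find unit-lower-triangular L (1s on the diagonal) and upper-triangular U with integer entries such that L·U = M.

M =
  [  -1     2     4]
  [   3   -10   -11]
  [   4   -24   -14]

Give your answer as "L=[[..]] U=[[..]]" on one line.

  R1 -= -3·R0 → [0,-4,1]
  R2 -= -4·R0 → [0,-16,2]
  R2 -= 4·R1 → [0,0,-2]

L=[[1,0,0],[-3,1,0],[-4,4,1]] U=[[-1,2,4],[0,-4,1],[0,0,-2]]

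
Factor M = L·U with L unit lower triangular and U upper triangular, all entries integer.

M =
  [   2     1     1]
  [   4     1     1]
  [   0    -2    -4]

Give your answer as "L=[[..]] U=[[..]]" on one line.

  r1 -= 2·r0 → [0,-1,-1]
  r2 -= 0·r0 → [0,-2,-4]
  r2 -= 2·r1 → [0,0,-2]

L=[[1,0,0],[2,1,0],[0,2,1]] U=[[2,1,1],[0,-1,-1],[0,0,-2]]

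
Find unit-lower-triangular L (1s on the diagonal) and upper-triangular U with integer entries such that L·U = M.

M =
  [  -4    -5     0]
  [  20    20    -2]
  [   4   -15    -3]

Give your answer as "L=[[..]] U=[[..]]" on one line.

L=[[1,0,0],[-5,1,0],[-1,4,1]] U=[[-4,-5,0],[0,-5,-2],[0,0,5]]

  R1 -= -5·R0 → [0,-5,-2]
  R2 -= -1·R0 → [0,-20,-3]
  R2 -= 4·R1 → [0,0,5]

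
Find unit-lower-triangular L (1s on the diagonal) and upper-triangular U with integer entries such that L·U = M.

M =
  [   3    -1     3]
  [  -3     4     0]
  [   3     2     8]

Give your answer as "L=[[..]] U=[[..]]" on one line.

  row1 -= -1·row0 → [0,3,3]
  row2 -= 1·row0 → [0,3,5]
  row2 -= 1·row1 → [0,0,2]

L=[[1,0,0],[-1,1,0],[1,1,1]] U=[[3,-1,3],[0,3,3],[0,0,2]]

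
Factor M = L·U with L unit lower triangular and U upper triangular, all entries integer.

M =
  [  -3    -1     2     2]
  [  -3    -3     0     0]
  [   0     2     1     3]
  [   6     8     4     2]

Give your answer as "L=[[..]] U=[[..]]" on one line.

  R1 -= 1·R0 → [0,-2,-2,-2]
  R2 -= 0·R0 → [0,2,1,3]
  R3 -= -2·R0 → [0,6,8,6]
  R2 -= -1·R1 → [0,0,-1,1]
  R3 -= -3·R1 → [0,0,2,0]
  R3 -= -2·R2 → [0,0,0,2]

L=[[1,0,0,0],[1,1,0,0],[0,-1,1,0],[-2,-3,-2,1]] U=[[-3,-1,2,2],[0,-2,-2,-2],[0,0,-1,1],[0,0,0,2]]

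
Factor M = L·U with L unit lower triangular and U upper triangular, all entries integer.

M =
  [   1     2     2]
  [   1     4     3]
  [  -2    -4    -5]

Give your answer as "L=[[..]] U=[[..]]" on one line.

  row1 -= 1·row0 → [0,2,1]
  row2 -= -2·row0 → [0,0,-1]
  row2 -= 0·row1 → [0,0,-1]

L=[[1,0,0],[1,1,0],[-2,0,1]] U=[[1,2,2],[0,2,1],[0,0,-1]]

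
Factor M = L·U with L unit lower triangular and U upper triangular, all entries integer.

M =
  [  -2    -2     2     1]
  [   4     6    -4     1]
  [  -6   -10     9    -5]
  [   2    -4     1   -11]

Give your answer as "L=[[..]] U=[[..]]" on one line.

L=[[1,0,0,0],[-2,1,0,0],[3,-2,1,0],[-1,-3,1,1]] U=[[-2,-2,2,1],[0,2,0,3],[0,0,3,-2],[0,0,0,1]]

  row1 -= -2·row0 → [0,2,0,3]
  row2 -= 3·row0 → [0,-4,3,-8]
  row3 -= -1·row0 → [0,-6,3,-10]
  row2 -= -2·row1 → [0,0,3,-2]
  row3 -= -3·row1 → [0,0,3,-1]
  row3 -= 1·row2 → [0,0,0,1]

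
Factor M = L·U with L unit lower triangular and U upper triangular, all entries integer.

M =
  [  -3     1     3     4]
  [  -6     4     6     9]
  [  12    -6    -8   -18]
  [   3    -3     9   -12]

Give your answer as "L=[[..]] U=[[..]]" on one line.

L=[[1,0,0,0],[2,1,0,0],[-4,-1,1,0],[-1,-1,3,1]] U=[[-3,1,3,4],[0,2,0,1],[0,0,4,-1],[0,0,0,-4]]

  r1 -= 2·r0 → [0,2,0,1]
  r2 -= -4·r0 → [0,-2,4,-2]
  r3 -= -1·r0 → [0,-2,12,-8]
  r2 -= -1·r1 → [0,0,4,-1]
  r3 -= -1·r1 → [0,0,12,-7]
  r3 -= 3·r2 → [0,0,0,-4]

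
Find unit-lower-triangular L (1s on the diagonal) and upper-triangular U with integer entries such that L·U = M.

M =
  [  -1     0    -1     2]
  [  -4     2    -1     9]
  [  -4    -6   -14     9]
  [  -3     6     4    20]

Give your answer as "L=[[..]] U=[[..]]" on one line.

L=[[1,0,0,0],[4,1,0,0],[4,-3,1,0],[3,3,2,1]] U=[[-1,0,-1,2],[0,2,3,1],[0,0,-1,4],[0,0,0,3]]

  R1 -= 4·R0 → [0,2,3,1]
  R2 -= 4·R0 → [0,-6,-10,1]
  R3 -= 3·R0 → [0,6,7,14]
  R2 -= -3·R1 → [0,0,-1,4]
  R3 -= 3·R1 → [0,0,-2,11]
  R3 -= 2·R2 → [0,0,0,3]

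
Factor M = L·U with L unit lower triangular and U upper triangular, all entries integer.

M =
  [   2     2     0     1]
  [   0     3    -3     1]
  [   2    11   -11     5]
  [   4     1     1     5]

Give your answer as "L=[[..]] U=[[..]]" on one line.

  row1 -= 0·row0 → [0,3,-3,1]
  row2 -= 1·row0 → [0,9,-11,4]
  row3 -= 2·row0 → [0,-3,1,3]
  row2 -= 3·row1 → [0,0,-2,1]
  row3 -= -1·row1 → [0,0,-2,4]
  row3 -= 1·row2 → [0,0,0,3]

L=[[1,0,0,0],[0,1,0,0],[1,3,1,0],[2,-1,1,1]] U=[[2,2,0,1],[0,3,-3,1],[0,0,-2,1],[0,0,0,3]]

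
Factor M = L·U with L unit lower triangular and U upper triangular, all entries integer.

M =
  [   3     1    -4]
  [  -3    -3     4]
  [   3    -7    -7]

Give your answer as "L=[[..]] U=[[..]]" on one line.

L=[[1,0,0],[-1,1,0],[1,4,1]] U=[[3,1,-4],[0,-2,0],[0,0,-3]]

  R1 -= -1·R0 → [0,-2,0]
  R2 -= 1·R0 → [0,-8,-3]
  R2 -= 4·R1 → [0,0,-3]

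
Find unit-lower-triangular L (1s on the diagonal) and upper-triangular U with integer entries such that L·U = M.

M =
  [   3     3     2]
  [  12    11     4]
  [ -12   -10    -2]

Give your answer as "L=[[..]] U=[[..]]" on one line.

  r1 -= 4·r0 → [0,-1,-4]
  r2 -= -4·r0 → [0,2,6]
  r2 -= -2·r1 → [0,0,-2]

L=[[1,0,0],[4,1,0],[-4,-2,1]] U=[[3,3,2],[0,-1,-4],[0,0,-2]]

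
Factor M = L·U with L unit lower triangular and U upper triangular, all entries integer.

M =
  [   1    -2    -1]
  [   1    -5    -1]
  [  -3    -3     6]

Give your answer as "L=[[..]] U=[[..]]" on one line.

L=[[1,0,0],[1,1,0],[-3,3,1]] U=[[1,-2,-1],[0,-3,0],[0,0,3]]

  row1 -= 1·row0 → [0,-3,0]
  row2 -= -3·row0 → [0,-9,3]
  row2 -= 3·row1 → [0,0,3]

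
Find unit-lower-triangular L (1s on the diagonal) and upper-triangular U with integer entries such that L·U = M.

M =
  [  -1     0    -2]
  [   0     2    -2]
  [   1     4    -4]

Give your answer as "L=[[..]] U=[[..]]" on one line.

  R1 -= 0·R0 → [0,2,-2]
  R2 -= -1·R0 → [0,4,-6]
  R2 -= 2·R1 → [0,0,-2]

L=[[1,0,0],[0,1,0],[-1,2,1]] U=[[-1,0,-2],[0,2,-2],[0,0,-2]]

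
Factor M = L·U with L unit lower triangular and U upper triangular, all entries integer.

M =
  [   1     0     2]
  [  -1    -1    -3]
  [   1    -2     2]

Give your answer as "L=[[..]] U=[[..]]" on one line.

  r1 -= -1·r0 → [0,-1,-1]
  r2 -= 1·r0 → [0,-2,0]
  r2 -= 2·r1 → [0,0,2]

L=[[1,0,0],[-1,1,0],[1,2,1]] U=[[1,0,2],[0,-1,-1],[0,0,2]]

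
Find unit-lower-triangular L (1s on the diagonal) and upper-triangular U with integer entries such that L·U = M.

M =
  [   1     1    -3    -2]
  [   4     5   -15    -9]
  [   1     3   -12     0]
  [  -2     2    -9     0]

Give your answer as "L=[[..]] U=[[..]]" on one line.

  row1 -= 4·row0 → [0,1,-3,-1]
  row2 -= 1·row0 → [0,2,-9,2]
  row3 -= -2·row0 → [0,4,-15,-4]
  row2 -= 2·row1 → [0,0,-3,4]
  row3 -= 4·row1 → [0,0,-3,0]
  row3 -= 1·row2 → [0,0,0,-4]

L=[[1,0,0,0],[4,1,0,0],[1,2,1,0],[-2,4,1,1]] U=[[1,1,-3,-2],[0,1,-3,-1],[0,0,-3,4],[0,0,0,-4]]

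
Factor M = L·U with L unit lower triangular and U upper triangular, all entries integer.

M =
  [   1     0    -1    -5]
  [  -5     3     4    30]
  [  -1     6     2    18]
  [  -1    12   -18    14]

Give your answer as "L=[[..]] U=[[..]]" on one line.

L=[[1,0,0,0],[-5,1,0,0],[-1,2,1,0],[-1,4,-5,1]] U=[[1,0,-1,-5],[0,3,-1,5],[0,0,3,3],[0,0,0,4]]

  R1 -= -5·R0 → [0,3,-1,5]
  R2 -= -1·R0 → [0,6,1,13]
  R3 -= -1·R0 → [0,12,-19,9]
  R2 -= 2·R1 → [0,0,3,3]
  R3 -= 4·R1 → [0,0,-15,-11]
  R3 -= -5·R2 → [0,0,0,4]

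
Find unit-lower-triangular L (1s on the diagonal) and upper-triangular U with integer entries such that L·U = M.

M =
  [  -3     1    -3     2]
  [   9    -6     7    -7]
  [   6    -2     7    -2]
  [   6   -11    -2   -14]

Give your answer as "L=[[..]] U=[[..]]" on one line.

  row1 -= -3·row0 → [0,-3,-2,-1]
  row2 -= -2·row0 → [0,0,1,2]
  row3 -= -2·row0 → [0,-9,-8,-10]
  row2 -= 0·row1 → [0,0,1,2]
  row3 -= 3·row1 → [0,0,-2,-7]
  row3 -= -2·row2 → [0,0,0,-3]

L=[[1,0,0,0],[-3,1,0,0],[-2,0,1,0],[-2,3,-2,1]] U=[[-3,1,-3,2],[0,-3,-2,-1],[0,0,1,2],[0,0,0,-3]]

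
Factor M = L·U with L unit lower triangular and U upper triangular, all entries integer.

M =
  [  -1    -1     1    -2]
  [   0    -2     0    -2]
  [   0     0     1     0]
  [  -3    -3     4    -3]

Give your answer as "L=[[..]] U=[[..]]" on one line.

L=[[1,0,0,0],[0,1,0,0],[0,0,1,0],[3,0,1,1]] U=[[-1,-1,1,-2],[0,-2,0,-2],[0,0,1,0],[0,0,0,3]]

  r1 -= 0·r0 → [0,-2,0,-2]
  r2 -= 0·r0 → [0,0,1,0]
  r3 -= 3·r0 → [0,0,1,3]
  r2 -= 0·r1 → [0,0,1,0]
  r3 -= 0·r1 → [0,0,1,3]
  r3 -= 1·r2 → [0,0,0,3]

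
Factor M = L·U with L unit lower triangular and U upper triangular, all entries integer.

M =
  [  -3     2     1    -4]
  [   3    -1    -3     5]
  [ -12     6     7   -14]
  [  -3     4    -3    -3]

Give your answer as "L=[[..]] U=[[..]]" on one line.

L=[[1,0,0,0],[-1,1,0,0],[4,-2,1,0],[1,2,0,1]] U=[[-3,2,1,-4],[0,1,-2,1],[0,0,-1,4],[0,0,0,-1]]

  row1 -= -1·row0 → [0,1,-2,1]
  row2 -= 4·row0 → [0,-2,3,2]
  row3 -= 1·row0 → [0,2,-4,1]
  row2 -= -2·row1 → [0,0,-1,4]
  row3 -= 2·row1 → [0,0,0,-1]
  row3 -= 0·row2 → [0,0,0,-1]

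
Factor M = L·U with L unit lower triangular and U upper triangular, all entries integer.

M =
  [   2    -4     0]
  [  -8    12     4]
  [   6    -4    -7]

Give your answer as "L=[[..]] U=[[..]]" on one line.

  row1 -= -4·row0 → [0,-4,4]
  row2 -= 3·row0 → [0,8,-7]
  row2 -= -2·row1 → [0,0,1]

L=[[1,0,0],[-4,1,0],[3,-2,1]] U=[[2,-4,0],[0,-4,4],[0,0,1]]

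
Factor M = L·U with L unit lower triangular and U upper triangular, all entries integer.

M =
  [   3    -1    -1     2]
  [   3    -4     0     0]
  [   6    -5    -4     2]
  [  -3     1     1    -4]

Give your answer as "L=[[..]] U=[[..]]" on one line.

  row1 -= 1·row0 → [0,-3,1,-2]
  row2 -= 2·row0 → [0,-3,-2,-2]
  row3 -= -1·row0 → [0,0,0,-2]
  row2 -= 1·row1 → [0,0,-3,0]
  row3 -= 0·row1 → [0,0,0,-2]
  row3 -= 0·row2 → [0,0,0,-2]

L=[[1,0,0,0],[1,1,0,0],[2,1,1,0],[-1,0,0,1]] U=[[3,-1,-1,2],[0,-3,1,-2],[0,0,-3,0],[0,0,0,-2]]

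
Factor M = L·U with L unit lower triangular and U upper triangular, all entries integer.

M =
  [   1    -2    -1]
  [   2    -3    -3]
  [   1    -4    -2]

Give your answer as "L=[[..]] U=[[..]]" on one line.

  r1 -= 2·r0 → [0,1,-1]
  r2 -= 1·r0 → [0,-2,-1]
  r2 -= -2·r1 → [0,0,-3]

L=[[1,0,0],[2,1,0],[1,-2,1]] U=[[1,-2,-1],[0,1,-1],[0,0,-3]]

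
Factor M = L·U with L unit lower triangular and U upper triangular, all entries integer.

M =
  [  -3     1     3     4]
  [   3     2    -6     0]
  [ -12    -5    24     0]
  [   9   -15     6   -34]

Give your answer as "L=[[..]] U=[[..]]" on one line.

L=[[1,0,0,0],[-1,1,0,0],[4,-3,1,0],[-3,-4,1,1]] U=[[-3,1,3,4],[0,3,-3,4],[0,0,3,-4],[0,0,0,-2]]

  R1 -= -1·R0 → [0,3,-3,4]
  R2 -= 4·R0 → [0,-9,12,-16]
  R3 -= -3·R0 → [0,-12,15,-22]
  R2 -= -3·R1 → [0,0,3,-4]
  R3 -= -4·R1 → [0,0,3,-6]
  R3 -= 1·R2 → [0,0,0,-2]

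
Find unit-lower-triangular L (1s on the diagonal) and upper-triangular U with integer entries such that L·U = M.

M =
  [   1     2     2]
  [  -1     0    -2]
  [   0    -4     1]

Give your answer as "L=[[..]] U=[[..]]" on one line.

L=[[1,0,0],[-1,1,0],[0,-2,1]] U=[[1,2,2],[0,2,0],[0,0,1]]

  R1 -= -1·R0 → [0,2,0]
  R2 -= 0·R0 → [0,-4,1]
  R2 -= -2·R1 → [0,0,1]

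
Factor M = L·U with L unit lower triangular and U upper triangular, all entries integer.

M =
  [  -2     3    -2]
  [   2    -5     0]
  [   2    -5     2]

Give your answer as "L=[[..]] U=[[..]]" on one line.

L=[[1,0,0],[-1,1,0],[-1,1,1]] U=[[-2,3,-2],[0,-2,-2],[0,0,2]]

  R1 -= -1·R0 → [0,-2,-2]
  R2 -= -1·R0 → [0,-2,0]
  R2 -= 1·R1 → [0,0,2]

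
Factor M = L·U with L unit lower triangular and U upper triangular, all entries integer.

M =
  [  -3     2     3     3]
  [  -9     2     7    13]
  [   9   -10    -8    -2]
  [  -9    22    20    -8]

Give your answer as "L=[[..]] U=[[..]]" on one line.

L=[[1,0,0,0],[3,1,0,0],[-3,1,1,0],[3,-4,1,1]] U=[[-3,2,3,3],[0,-4,-2,4],[0,0,3,3],[0,0,0,-4]]

  r1 -= 3·r0 → [0,-4,-2,4]
  r2 -= -3·r0 → [0,-4,1,7]
  r3 -= 3·r0 → [0,16,11,-17]
  r2 -= 1·r1 → [0,0,3,3]
  r3 -= -4·r1 → [0,0,3,-1]
  r3 -= 1·r2 → [0,0,0,-4]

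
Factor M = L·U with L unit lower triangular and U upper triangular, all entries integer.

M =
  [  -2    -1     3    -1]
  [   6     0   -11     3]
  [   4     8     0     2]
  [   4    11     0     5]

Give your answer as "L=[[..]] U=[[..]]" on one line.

  r1 -= -3·r0 → [0,-3,-2,0]
  r2 -= -2·r0 → [0,6,6,0]
  r3 -= -2·r0 → [0,9,6,3]
  r2 -= -2·r1 → [0,0,2,0]
  r3 -= -3·r1 → [0,0,0,3]
  r3 -= 0·r2 → [0,0,0,3]

L=[[1,0,0,0],[-3,1,0,0],[-2,-2,1,0],[-2,-3,0,1]] U=[[-2,-1,3,-1],[0,-3,-2,0],[0,0,2,0],[0,0,0,3]]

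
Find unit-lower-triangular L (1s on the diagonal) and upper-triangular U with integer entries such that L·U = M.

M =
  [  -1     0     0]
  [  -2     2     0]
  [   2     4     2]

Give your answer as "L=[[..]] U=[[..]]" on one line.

L=[[1,0,0],[2,1,0],[-2,2,1]] U=[[-1,0,0],[0,2,0],[0,0,2]]

  r1 -= 2·r0 → [0,2,0]
  r2 -= -2·r0 → [0,4,2]
  r2 -= 2·r1 → [0,0,2]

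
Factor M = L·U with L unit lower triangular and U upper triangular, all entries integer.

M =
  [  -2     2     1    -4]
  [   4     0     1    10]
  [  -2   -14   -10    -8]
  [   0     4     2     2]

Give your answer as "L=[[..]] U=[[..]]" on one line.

L=[[1,0,0,0],[-2,1,0,0],[1,-4,1,0],[0,1,-1,1]] U=[[-2,2,1,-4],[0,4,3,2],[0,0,1,4],[0,0,0,4]]

  row1 -= -2·row0 → [0,4,3,2]
  row2 -= 1·row0 → [0,-16,-11,-4]
  row3 -= 0·row0 → [0,4,2,2]
  row2 -= -4·row1 → [0,0,1,4]
  row3 -= 1·row1 → [0,0,-1,0]
  row3 -= -1·row2 → [0,0,0,4]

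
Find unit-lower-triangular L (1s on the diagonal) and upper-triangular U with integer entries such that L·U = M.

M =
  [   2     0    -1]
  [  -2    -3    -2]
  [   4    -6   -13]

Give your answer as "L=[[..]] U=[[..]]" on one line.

  R1 -= -1·R0 → [0,-3,-3]
  R2 -= 2·R0 → [0,-6,-11]
  R2 -= 2·R1 → [0,0,-5]

L=[[1,0,0],[-1,1,0],[2,2,1]] U=[[2,0,-1],[0,-3,-3],[0,0,-5]]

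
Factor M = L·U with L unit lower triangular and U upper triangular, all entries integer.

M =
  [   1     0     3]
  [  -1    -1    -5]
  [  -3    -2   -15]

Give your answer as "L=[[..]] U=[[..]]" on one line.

  row1 -= -1·row0 → [0,-1,-2]
  row2 -= -3·row0 → [0,-2,-6]
  row2 -= 2·row1 → [0,0,-2]

L=[[1,0,0],[-1,1,0],[-3,2,1]] U=[[1,0,3],[0,-1,-2],[0,0,-2]]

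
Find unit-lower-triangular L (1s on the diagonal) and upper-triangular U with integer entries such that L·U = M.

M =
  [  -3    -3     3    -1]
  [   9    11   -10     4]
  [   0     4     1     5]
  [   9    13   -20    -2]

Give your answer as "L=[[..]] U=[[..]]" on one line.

  r1 -= -3·r0 → [0,2,-1,1]
  r2 -= 0·r0 → [0,4,1,5]
  r3 -= -3·r0 → [0,4,-11,-5]
  r2 -= 2·r1 → [0,0,3,3]
  r3 -= 2·r1 → [0,0,-9,-7]
  r3 -= -3·r2 → [0,0,0,2]

L=[[1,0,0,0],[-3,1,0,0],[0,2,1,0],[-3,2,-3,1]] U=[[-3,-3,3,-1],[0,2,-1,1],[0,0,3,3],[0,0,0,2]]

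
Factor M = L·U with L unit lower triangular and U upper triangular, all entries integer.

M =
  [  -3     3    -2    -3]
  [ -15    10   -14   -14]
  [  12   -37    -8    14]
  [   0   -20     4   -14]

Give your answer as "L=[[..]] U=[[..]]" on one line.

  R1 -= 5·R0 → [0,-5,-4,1]
  R2 -= -4·R0 → [0,-25,-16,2]
  R3 -= 0·R0 → [0,-20,4,-14]
  R2 -= 5·R1 → [0,0,4,-3]
  R3 -= 4·R1 → [0,0,20,-18]
  R3 -= 5·R2 → [0,0,0,-3]

L=[[1,0,0,0],[5,1,0,0],[-4,5,1,0],[0,4,5,1]] U=[[-3,3,-2,-3],[0,-5,-4,1],[0,0,4,-3],[0,0,0,-3]]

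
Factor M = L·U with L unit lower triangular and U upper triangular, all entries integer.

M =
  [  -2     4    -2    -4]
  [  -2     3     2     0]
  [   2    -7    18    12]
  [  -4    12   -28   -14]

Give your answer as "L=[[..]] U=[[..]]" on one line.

  R1 -= 1·R0 → [0,-1,4,4]
  R2 -= -1·R0 → [0,-3,16,8]
  R3 -= 2·R0 → [0,4,-24,-6]
  R2 -= 3·R1 → [0,0,4,-4]
  R3 -= -4·R1 → [0,0,-8,10]
  R3 -= -2·R2 → [0,0,0,2]

L=[[1,0,0,0],[1,1,0,0],[-1,3,1,0],[2,-4,-2,1]] U=[[-2,4,-2,-4],[0,-1,4,4],[0,0,4,-4],[0,0,0,2]]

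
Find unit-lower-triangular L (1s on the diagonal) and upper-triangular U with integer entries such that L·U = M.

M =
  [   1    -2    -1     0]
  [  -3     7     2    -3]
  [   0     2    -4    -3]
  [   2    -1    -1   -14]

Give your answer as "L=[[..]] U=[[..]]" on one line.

  R1 -= -3·R0 → [0,1,-1,-3]
  R2 -= 0·R0 → [0,2,-4,-3]
  R3 -= 2·R0 → [0,3,1,-14]
  R2 -= 2·R1 → [0,0,-2,3]
  R3 -= 3·R1 → [0,0,4,-5]
  R3 -= -2·R2 → [0,0,0,1]

L=[[1,0,0,0],[-3,1,0,0],[0,2,1,0],[2,3,-2,1]] U=[[1,-2,-1,0],[0,1,-1,-3],[0,0,-2,3],[0,0,0,1]]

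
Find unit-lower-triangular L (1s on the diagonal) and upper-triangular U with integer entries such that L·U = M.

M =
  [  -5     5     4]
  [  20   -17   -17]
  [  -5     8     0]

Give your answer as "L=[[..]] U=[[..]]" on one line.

L=[[1,0,0],[-4,1,0],[1,1,1]] U=[[-5,5,4],[0,3,-1],[0,0,-3]]

  R1 -= -4·R0 → [0,3,-1]
  R2 -= 1·R0 → [0,3,-4]
  R2 -= 1·R1 → [0,0,-3]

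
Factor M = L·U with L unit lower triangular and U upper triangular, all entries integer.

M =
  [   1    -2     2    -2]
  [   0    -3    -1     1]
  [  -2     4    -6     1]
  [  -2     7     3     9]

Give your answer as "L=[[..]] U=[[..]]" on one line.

L=[[1,0,0,0],[0,1,0,0],[-2,0,1,0],[-2,-1,-3,1]] U=[[1,-2,2,-2],[0,-3,-1,1],[0,0,-2,-3],[0,0,0,-3]]

  row1 -= 0·row0 → [0,-3,-1,1]
  row2 -= -2·row0 → [0,0,-2,-3]
  row3 -= -2·row0 → [0,3,7,5]
  row2 -= 0·row1 → [0,0,-2,-3]
  row3 -= -1·row1 → [0,0,6,6]
  row3 -= -3·row2 → [0,0,0,-3]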